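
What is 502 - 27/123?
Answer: 20573/41 ≈ 501.78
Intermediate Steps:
502 - 27/123 = 502 - 1*9/41 = 502 - 9/41 = 20573/41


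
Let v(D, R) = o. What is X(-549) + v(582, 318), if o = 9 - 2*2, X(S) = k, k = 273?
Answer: 278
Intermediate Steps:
X(S) = 273
o = 5 (o = 9 - 4 = 5)
v(D, R) = 5
X(-549) + v(582, 318) = 273 + 5 = 278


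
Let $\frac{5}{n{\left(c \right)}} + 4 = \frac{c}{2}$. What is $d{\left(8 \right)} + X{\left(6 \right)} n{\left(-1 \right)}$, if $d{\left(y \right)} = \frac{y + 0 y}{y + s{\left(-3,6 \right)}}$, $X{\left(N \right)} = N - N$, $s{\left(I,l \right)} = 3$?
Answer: $\frac{8}{11} \approx 0.72727$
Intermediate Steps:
$n{\left(c \right)} = \frac{5}{-4 + \frac{c}{2}}$
$X{\left(N \right)} = 0$
$d{\left(y \right)} = \frac{y}{3 + y}$ ($d{\left(y \right)} = \frac{y + 0 y}{y + 3} = \frac{y + 0}{3 + y} = \frac{y}{3 + y}$)
$d{\left(8 \right)} + X{\left(6 \right)} n{\left(-1 \right)} = \frac{8}{3 + 8} + 0 \frac{10}{-8 - 1} = \frac{8}{11} + 0 \frac{10}{-9} = 8 \cdot \frac{1}{11} + 0 \cdot 10 \left(- \frac{1}{9}\right) = \frac{8}{11} + 0 \left(- \frac{10}{9}\right) = \frac{8}{11} + 0 = \frac{8}{11}$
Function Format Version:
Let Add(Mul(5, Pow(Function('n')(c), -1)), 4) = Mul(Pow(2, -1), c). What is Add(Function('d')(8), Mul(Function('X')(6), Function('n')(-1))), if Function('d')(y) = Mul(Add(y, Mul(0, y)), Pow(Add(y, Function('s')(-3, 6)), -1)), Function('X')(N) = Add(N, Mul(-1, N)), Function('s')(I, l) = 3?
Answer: Rational(8, 11) ≈ 0.72727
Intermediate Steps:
Function('n')(c) = Mul(5, Pow(Add(-4, Mul(Rational(1, 2), c)), -1)) (Function('n')(c) = Mul(5, Pow(Add(-4, Mul(Pow(2, -1), c)), -1)) = Mul(5, Pow(Add(-4, Mul(Rational(1, 2), c)), -1)))
Function('X')(N) = 0
Function('d')(y) = Mul(y, Pow(Add(3, y), -1)) (Function('d')(y) = Mul(Add(y, Mul(0, y)), Pow(Add(y, 3), -1)) = Mul(Add(y, 0), Pow(Add(3, y), -1)) = Mul(y, Pow(Add(3, y), -1)))
Add(Function('d')(8), Mul(Function('X')(6), Function('n')(-1))) = Add(Mul(8, Pow(Add(3, 8), -1)), Mul(0, Mul(10, Pow(Add(-8, -1), -1)))) = Add(Mul(8, Pow(11, -1)), Mul(0, Mul(10, Pow(-9, -1)))) = Add(Mul(8, Rational(1, 11)), Mul(0, Mul(10, Rational(-1, 9)))) = Add(Rational(8, 11), Mul(0, Rational(-10, 9))) = Add(Rational(8, 11), 0) = Rational(8, 11)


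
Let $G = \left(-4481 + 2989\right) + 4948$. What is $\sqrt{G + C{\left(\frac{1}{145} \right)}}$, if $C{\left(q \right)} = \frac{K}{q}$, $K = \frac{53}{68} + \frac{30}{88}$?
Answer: $\frac{\sqrt{506133826}}{374} \approx 60.154$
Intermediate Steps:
$K = \frac{419}{374}$ ($K = 53 \cdot \frac{1}{68} + 30 \cdot \frac{1}{88} = \frac{53}{68} + \frac{15}{44} = \frac{419}{374} \approx 1.1203$)
$G = 3456$ ($G = -1492 + 4948 = 3456$)
$C{\left(q \right)} = \frac{419}{374 q}$
$\sqrt{G + C{\left(\frac{1}{145} \right)}} = \sqrt{3456 + \frac{419}{374 \cdot \frac{1}{145}}} = \sqrt{3456 + \frac{419 \frac{1}{\frac{1}{145}}}{374}} = \sqrt{3456 + \frac{419}{374} \cdot 145} = \sqrt{3456 + \frac{60755}{374}} = \sqrt{\frac{1353299}{374}} = \frac{\sqrt{506133826}}{374}$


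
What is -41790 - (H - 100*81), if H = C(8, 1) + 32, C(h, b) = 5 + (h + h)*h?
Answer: -33855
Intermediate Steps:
C(h, b) = 5 + 2*h² (C(h, b) = 5 + (2*h)*h = 5 + 2*h²)
H = 165 (H = (5 + 2*8²) + 32 = (5 + 2*64) + 32 = (5 + 128) + 32 = 133 + 32 = 165)
-41790 - (H - 100*81) = -41790 - (165 - 100*81) = -41790 - (165 - 8100) = -41790 - 1*(-7935) = -41790 + 7935 = -33855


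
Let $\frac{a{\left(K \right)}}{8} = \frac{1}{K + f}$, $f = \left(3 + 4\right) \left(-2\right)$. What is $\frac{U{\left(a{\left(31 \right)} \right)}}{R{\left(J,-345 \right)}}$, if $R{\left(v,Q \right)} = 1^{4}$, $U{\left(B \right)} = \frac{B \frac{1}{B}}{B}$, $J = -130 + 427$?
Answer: $\frac{17}{8} \approx 2.125$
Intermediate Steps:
$f = -14$ ($f = 7 \left(-2\right) = -14$)
$a{\left(K \right)} = \frac{8}{-14 + K}$ ($a{\left(K \right)} = \frac{8}{K - 14} = \frac{8}{-14 + K}$)
$J = 297$
$U{\left(B \right)} = \frac{1}{B}$ ($U{\left(B \right)} = 1 \frac{1}{B} = \frac{1}{B}$)
$R{\left(v,Q \right)} = 1$
$\frac{U{\left(a{\left(31 \right)} \right)}}{R{\left(J,-345 \right)}} = \frac{1}{\frac{8}{-14 + 31} \cdot 1} = \frac{1}{8 \cdot \frac{1}{17}} \cdot 1 = \frac{1}{\frac{8}{17}} \cdot 1 = \frac{17}{8} \cdot 1 = \frac{17}{8}$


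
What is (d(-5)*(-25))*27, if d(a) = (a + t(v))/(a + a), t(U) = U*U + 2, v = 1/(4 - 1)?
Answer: -195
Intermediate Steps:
v = 1/3 ≈ 0.33333
t(U) = 2 + U**2 (t(U) = U**2 + 2 = 2 + U**2)
d(a) = (19/9 + a)/(2*a) (d(a) = (a + (2 + (1/3)**2))/(a + a) = (a + (2 + 1/9))/((2*a)) = (a + 19/9)*(1/(2*a)) = (19/9 + a)*(1/(2*a)) = (19/9 + a)/(2*a))
(d(-5)*(-25))*27 = (((1/18)*(19 + 9*(-5))/(-5))*(-25))*27 = (((1/18)*(-1/5)*(19 - 45))*(-25))*27 = (((1/18)*(-1/5)*(-26))*(-25))*27 = ((13/45)*(-25))*27 = -65/9*27 = -195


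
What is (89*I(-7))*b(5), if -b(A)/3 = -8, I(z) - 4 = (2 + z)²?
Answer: 61944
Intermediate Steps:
I(z) = 4 + (2 + z)²
b(A) = 24 (b(A) = -3*(-8) = 24)
(89*I(-7))*b(5) = (89*(4 + (2 - 7)²))*24 = (89*(4 + (-5)²))*24 = (89*(4 + 25))*24 = (89*29)*24 = 2581*24 = 61944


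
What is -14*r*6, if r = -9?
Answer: 756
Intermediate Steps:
-14*r*6 = -14*(-9)*6 = 126*6 = 756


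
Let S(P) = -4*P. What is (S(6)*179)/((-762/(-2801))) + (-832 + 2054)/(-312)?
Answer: -24072161/1524 ≈ -15795.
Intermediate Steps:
(S(6)*179)/((-762/(-2801))) + (-832 + 2054)/(-312) = (-4*6*179)/((-762/(-2801))) + (-832 + 2054)/(-312) = (-24*179)/((-762*(-1/2801))) + 1222*(-1/312) = -4296/762/2801 - 47/12 = -4296*2801/762 - 47/12 = -2005516/127 - 47/12 = -24072161/1524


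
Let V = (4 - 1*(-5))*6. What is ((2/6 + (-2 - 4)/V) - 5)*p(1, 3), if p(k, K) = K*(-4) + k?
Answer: 473/9 ≈ 52.556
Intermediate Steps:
V = 54 (V = (4 + 5)*6 = 9*6 = 54)
p(k, K) = k - 4*K (p(k, K) = -4*K + k = k - 4*K)
((2/6 + (-2 - 4)/V) - 5)*p(1, 3) = ((2/6 + (-2 - 4)/54) - 5)*(1 - 4*3) = ((2*(⅙) - 6*1/54) - 5)*(1 - 12) = ((⅓ - ⅑) - 5)*(-11) = (2/9 - 5)*(-11) = -43/9*(-11) = 473/9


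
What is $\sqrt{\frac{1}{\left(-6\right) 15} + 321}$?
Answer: $\frac{\sqrt{288890}}{30} \approx 17.916$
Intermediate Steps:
$\sqrt{\frac{1}{\left(-6\right) 15} + 321} = \sqrt{\frac{1}{-90} + 321} = \sqrt{- \frac{1}{90} + 321} = \sqrt{\frac{28889}{90}} = \frac{\sqrt{288890}}{30}$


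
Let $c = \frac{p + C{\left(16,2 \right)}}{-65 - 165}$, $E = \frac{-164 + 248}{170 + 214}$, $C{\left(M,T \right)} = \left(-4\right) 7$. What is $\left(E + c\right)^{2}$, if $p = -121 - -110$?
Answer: $\frac{2042041}{13542400} \approx 0.15079$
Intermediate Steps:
$C{\left(M,T \right)} = -28$
$p = -11$ ($p = -121 + 110 = -11$)
$E = \frac{7}{32}$ ($E = \frac{84}{384} = 84 \cdot \frac{1}{384} = \frac{7}{32} \approx 0.21875$)
$c = \frac{39}{230}$ ($c = \frac{-11 - 28}{-65 - 165} = - \frac{39}{-230} = \left(-39\right) \left(- \frac{1}{230}\right) = \frac{39}{230} \approx 0.16957$)
$\left(E + c\right)^{2} = \left(\frac{7}{32} + \frac{39}{230}\right)^{2} = \left(\frac{1429}{3680}\right)^{2} = \frac{2042041}{13542400}$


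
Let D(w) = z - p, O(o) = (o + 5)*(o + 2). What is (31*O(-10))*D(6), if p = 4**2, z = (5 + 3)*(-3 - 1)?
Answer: -59520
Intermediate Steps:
z = -32 (z = 8*(-4) = -32)
p = 16
O(o) = (2 + o)*(5 + o) (O(o) = (5 + o)*(2 + o) = (2 + o)*(5 + o))
D(w) = -48 (D(w) = -32 - 1*16 = -32 - 16 = -48)
(31*O(-10))*D(6) = (31*(10 + (-10)**2 + 7*(-10)))*(-48) = (31*(10 + 100 - 70))*(-48) = (31*40)*(-48) = 1240*(-48) = -59520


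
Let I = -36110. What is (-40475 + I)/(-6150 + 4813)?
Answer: 76585/1337 ≈ 57.281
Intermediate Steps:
(-40475 + I)/(-6150 + 4813) = (-40475 - 36110)/(-6150 + 4813) = -76585/(-1337) = -76585*(-1/1337) = 76585/1337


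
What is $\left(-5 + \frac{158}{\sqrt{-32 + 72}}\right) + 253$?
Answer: $248 + \frac{79 \sqrt{10}}{10} \approx 272.98$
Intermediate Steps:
$\left(-5 + \frac{158}{\sqrt{-32 + 72}}\right) + 253 = \left(-5 + \frac{158}{\sqrt{40}}\right) + 253 = \left(-5 + \frac{158}{2 \sqrt{10}}\right) + 253 = \left(-5 + 158 \frac{\sqrt{10}}{20}\right) + 253 = \left(-5 + \frac{79 \sqrt{10}}{10}\right) + 253 = 248 + \frac{79 \sqrt{10}}{10}$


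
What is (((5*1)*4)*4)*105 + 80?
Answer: 8480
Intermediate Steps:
(((5*1)*4)*4)*105 + 80 = ((5*4)*4)*105 + 80 = (20*4)*105 + 80 = 80*105 + 80 = 8400 + 80 = 8480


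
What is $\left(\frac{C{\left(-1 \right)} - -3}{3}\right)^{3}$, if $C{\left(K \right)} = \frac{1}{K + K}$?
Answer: $\frac{125}{216} \approx 0.5787$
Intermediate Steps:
$C{\left(K \right)} = \frac{1}{2 K}$
$\left(\frac{C{\left(-1 \right)} - -3}{3}\right)^{3} = \left(\frac{\frac{1}{2 \left(-1\right)} - -3}{3}\right)^{3} = \left(\left(\frac{1}{2} \left(-1\right) + 3\right) \frac{1}{3}\right)^{3} = \left(\left(- \frac{1}{2} + 3\right) \frac{1}{3}\right)^{3} = \left(\frac{5}{2} \cdot \frac{1}{3}\right)^{3} = \left(\frac{5}{6}\right)^{3} = \frac{125}{216}$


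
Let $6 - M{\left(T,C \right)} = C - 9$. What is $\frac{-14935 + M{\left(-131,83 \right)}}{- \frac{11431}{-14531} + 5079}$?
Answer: $- \frac{218008593}{73814380} \approx -2.9535$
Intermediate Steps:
$M{\left(T,C \right)} = 15 - C$ ($M{\left(T,C \right)} = 6 - \left(C - 9\right) = 6 - \left(-9 + C\right) = 15 - C$)
$\frac{-14935 + M{\left(-131,83 \right)}}{- \frac{11431}{-14531} + 5079} = \frac{-14935 + \left(15 - 83\right)}{- \frac{11431}{-14531} + 5079} = \frac{-14935 + \left(15 - 83\right)}{\left(-11431\right) \left(- \frac{1}{14531}\right) + 5079} = \frac{-14935 - 68}{\frac{11431}{14531} + 5079} = - \frac{15003}{\frac{73814380}{14531}} = \left(-15003\right) \frac{14531}{73814380} = - \frac{218008593}{73814380}$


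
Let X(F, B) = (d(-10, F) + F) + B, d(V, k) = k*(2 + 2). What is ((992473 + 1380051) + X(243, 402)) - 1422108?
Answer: 952033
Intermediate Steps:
d(V, k) = 4*k (d(V, k) = k*4 = 4*k)
X(F, B) = B + 5*F (X(F, B) = (4*F + F) + B = 5*F + B = B + 5*F)
((992473 + 1380051) + X(243, 402)) - 1422108 = ((992473 + 1380051) + (402 + 5*243)) - 1422108 = (2372524 + (402 + 1215)) - 1422108 = (2372524 + 1617) - 1422108 = 2374141 - 1422108 = 952033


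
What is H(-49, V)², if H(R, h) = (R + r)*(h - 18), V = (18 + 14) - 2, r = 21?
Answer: 112896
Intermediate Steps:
V = 30 (V = 32 - 2 = 30)
H(R, h) = (-18 + h)*(21 + R) (H(R, h) = (R + 21)*(h - 18) = (21 + R)*(-18 + h) = (-18 + h)*(21 + R))
H(-49, V)² = (-378 - 18*(-49) + 21*30 - 49*30)² = (-378 + 882 + 630 - 1470)² = (-336)² = 112896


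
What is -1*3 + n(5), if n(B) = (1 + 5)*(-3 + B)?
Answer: 9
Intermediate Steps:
n(B) = -18 + 6*B (n(B) = 6*(-3 + B) = -18 + 6*B)
-1*3 + n(5) = -1*3 + (-18 + 6*5) = -3 + (-18 + 30) = -3 + 12 = 9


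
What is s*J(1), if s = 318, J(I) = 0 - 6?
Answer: -1908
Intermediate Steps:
J(I) = -6
s*J(1) = 318*(-6) = -1908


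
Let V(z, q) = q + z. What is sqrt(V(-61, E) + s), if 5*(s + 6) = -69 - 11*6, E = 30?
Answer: 8*I ≈ 8.0*I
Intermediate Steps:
s = -33 (s = -6 + (-69 - 11*6)/5 = -6 + (-69 - 66)/5 = -6 + (1/5)*(-135) = -6 - 27 = -33)
sqrt(V(-61, E) + s) = sqrt((30 - 61) - 33) = sqrt(-31 - 33) = sqrt(-64) = 8*I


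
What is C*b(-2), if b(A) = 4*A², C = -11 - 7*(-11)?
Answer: 1056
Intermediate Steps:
C = 66 (C = -11 + 77 = 66)
C*b(-2) = 66*(4*(-2)²) = 66*(4*4) = 66*16 = 1056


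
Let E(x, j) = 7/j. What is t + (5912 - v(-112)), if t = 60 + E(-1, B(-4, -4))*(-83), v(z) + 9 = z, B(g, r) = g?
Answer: 24953/4 ≈ 6238.3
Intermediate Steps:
v(z) = -9 + z
t = 821/4 (t = 60 + (7/(-4))*(-83) = 60 + (7*(-¼))*(-83) = 60 - 7/4*(-83) = 60 + 581/4 = 821/4 ≈ 205.25)
t + (5912 - v(-112)) = 821/4 + (5912 - (-9 - 112)) = 821/4 + (5912 - 1*(-121)) = 821/4 + (5912 + 121) = 821/4 + 6033 = 24953/4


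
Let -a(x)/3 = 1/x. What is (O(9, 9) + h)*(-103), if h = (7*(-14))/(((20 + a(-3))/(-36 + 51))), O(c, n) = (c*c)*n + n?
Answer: -68804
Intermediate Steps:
a(x) = -3/x
O(c, n) = n + n*c² (O(c, n) = c²*n + n = n*c² + n = n + n*c²)
h = -70 (h = (7*(-14))/(((20 - 3/(-3))/(-36 + 51))) = -98*15/(20 - 3*(-⅓)) = -98*15/(20 + 1) = -98/(21*(1/15)) = -98/7/5 = -98*5/7 = -70)
(O(9, 9) + h)*(-103) = (9*(1 + 9²) - 70)*(-103) = (9*(1 + 81) - 70)*(-103) = (9*82 - 70)*(-103) = (738 - 70)*(-103) = 668*(-103) = -68804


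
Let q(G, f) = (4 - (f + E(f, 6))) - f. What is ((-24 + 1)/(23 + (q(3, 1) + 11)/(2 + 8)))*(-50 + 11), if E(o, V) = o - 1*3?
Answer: 1794/49 ≈ 36.612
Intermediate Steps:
E(o, V) = -3 + o (E(o, V) = o - 3 = -3 + o)
q(G, f) = 7 - 3*f (q(G, f) = (4 - (f + (-3 + f))) - f = (4 - (-3 + 2*f)) - f = (4 + (3 - 2*f)) - f = (7 - 2*f) - f = 7 - 3*f)
((-24 + 1)/(23 + (q(3, 1) + 11)/(2 + 8)))*(-50 + 11) = ((-24 + 1)/(23 + ((7 - 3*1) + 11)/(2 + 8)))*(-50 + 11) = -23/(23 + ((7 - 3) + 11)/10)*(-39) = -23/(23 + (4 + 11)*(⅒))*(-39) = -23/(23 + 15*(⅒))*(-39) = -23/(23 + 3/2)*(-39) = -23/49/2*(-39) = -23*2/49*(-39) = -46/49*(-39) = 1794/49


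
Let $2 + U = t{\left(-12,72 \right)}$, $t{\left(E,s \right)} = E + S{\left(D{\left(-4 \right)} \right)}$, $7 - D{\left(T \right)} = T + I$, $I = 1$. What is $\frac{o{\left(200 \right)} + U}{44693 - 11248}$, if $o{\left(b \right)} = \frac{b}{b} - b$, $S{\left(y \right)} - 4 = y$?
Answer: $- \frac{199}{33445} \approx -0.0059501$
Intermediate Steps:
$D{\left(T \right)} = 6 - T$ ($D{\left(T \right)} = 7 - \left(T + 1\right) = 7 - \left(1 + T\right) = 6 - T$)
$S{\left(y \right)} = 4 + y$
$t{\left(E,s \right)} = 14 + E$ ($t{\left(E,s \right)} = E + \left(4 + \left(6 - -4\right)\right) = E + \left(4 + \left(6 + 4\right)\right) = E + \left(4 + 10\right) = E + 14 = 14 + E$)
$o{\left(b \right)} = 1 - b$
$U = 0$ ($U = -2 + \left(14 - 12\right) = -2 + 2 = 0$)
$\frac{o{\left(200 \right)} + U}{44693 - 11248} = \frac{\left(1 - 200\right) + 0}{44693 - 11248} = \frac{\left(1 - 200\right) + 0}{33445} = \left(-199 + 0\right) \frac{1}{33445} = \left(-199\right) \frac{1}{33445} = - \frac{199}{33445}$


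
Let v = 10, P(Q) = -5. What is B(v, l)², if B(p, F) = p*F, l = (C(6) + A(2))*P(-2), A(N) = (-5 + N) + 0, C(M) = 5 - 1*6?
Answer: 40000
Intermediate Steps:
C(M) = -1 (C(M) = 5 - 6 = -1)
A(N) = -5 + N
l = 20 (l = (-1 + (-5 + 2))*(-5) = (-1 - 3)*(-5) = -4*(-5) = 20)
B(p, F) = F*p
B(v, l)² = (20*10)² = 200² = 40000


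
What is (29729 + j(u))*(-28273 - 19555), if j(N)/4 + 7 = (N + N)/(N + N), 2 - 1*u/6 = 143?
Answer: -1420730740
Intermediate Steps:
u = -846 (u = 12 - 6*143 = 12 - 858 = -846)
j(N) = -24 (j(N) = -28 + 4*((N + N)/(N + N)) = -28 + 4*((2*N)/((2*N))) = -28 + 4*((2*N)*(1/(2*N))) = -28 + 4*1 = -28 + 4 = -24)
(29729 + j(u))*(-28273 - 19555) = (29729 - 24)*(-28273 - 19555) = 29705*(-47828) = -1420730740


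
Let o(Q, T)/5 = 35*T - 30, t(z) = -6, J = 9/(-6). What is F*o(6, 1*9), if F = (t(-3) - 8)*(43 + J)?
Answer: -827925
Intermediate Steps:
J = -3/2 (J = 9*(-1/6) = -3/2 ≈ -1.5000)
o(Q, T) = -150 + 175*T (o(Q, T) = 5*(35*T - 30) = 5*(-30 + 35*T) = -150 + 175*T)
F = -581 (F = (-6 - 8)*(43 - 3/2) = -14*83/2 = -581)
F*o(6, 1*9) = -581*(-150 + 175*(1*9)) = -581*(-150 + 175*9) = -581*(-150 + 1575) = -581*1425 = -827925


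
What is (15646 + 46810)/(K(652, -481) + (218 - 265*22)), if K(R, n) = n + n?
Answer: -31228/3287 ≈ -9.5005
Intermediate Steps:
K(R, n) = 2*n
(15646 + 46810)/(K(652, -481) + (218 - 265*22)) = (15646 + 46810)/(2*(-481) + (218 - 265*22)) = 62456/(-962 + (218 - 5830)) = 62456/(-962 - 5612) = 62456/(-6574) = 62456*(-1/6574) = -31228/3287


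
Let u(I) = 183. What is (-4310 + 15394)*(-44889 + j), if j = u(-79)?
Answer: -495521304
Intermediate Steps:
j = 183
(-4310 + 15394)*(-44889 + j) = (-4310 + 15394)*(-44889 + 183) = 11084*(-44706) = -495521304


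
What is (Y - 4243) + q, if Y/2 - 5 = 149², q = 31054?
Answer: 71223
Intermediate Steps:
Y = 44412 (Y = 10 + 2*149² = 10 + 2*22201 = 10 + 44402 = 44412)
(Y - 4243) + q = (44412 - 4243) + 31054 = 40169 + 31054 = 71223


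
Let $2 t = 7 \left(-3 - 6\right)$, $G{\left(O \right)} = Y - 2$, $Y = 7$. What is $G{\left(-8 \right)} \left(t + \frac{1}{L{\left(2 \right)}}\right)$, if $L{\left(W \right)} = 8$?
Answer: $- \frac{1255}{8} \approx -156.88$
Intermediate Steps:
$G{\left(O \right)} = 5$ ($G{\left(O \right)} = 7 - 2 = 5$)
$t = - \frac{63}{2}$ ($t = \frac{7 \left(-3 - 6\right)}{2} = \frac{7 \left(-9\right)}{2} = \frac{1}{2} \left(-63\right) = - \frac{63}{2} \approx -31.5$)
$G{\left(-8 \right)} \left(t + \frac{1}{L{\left(2 \right)}}\right) = 5 \left(- \frac{63}{2} + \frac{1}{8}\right) = 5 \left(- \frac{251}{8}\right) = - \frac{1255}{8}$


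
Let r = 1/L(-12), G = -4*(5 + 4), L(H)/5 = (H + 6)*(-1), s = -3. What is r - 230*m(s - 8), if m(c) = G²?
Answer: -8942399/30 ≈ -2.9808e+5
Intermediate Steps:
L(H) = -30 - 5*H (L(H) = 5*((H + 6)*(-1)) = 5*((6 + H)*(-1)) = 5*(-6 - H) = -30 - 5*H)
G = -36 (G = -4*9 = -36)
r = 1/30 (r = 1/(-30 - 5*(-12)) = 1/(-30 + 60) = 1/30 ≈ 0.033333)
m(c) = 1296 (m(c) = (-36)² = 1296)
r - 230*m(s - 8) = 1/30 - 230*1296 = 1/30 - 298080 = -8942399/30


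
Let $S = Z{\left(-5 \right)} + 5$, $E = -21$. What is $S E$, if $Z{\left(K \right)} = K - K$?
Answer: $-105$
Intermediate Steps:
$Z{\left(K \right)} = 0$
$S = 5$ ($S = 0 + 5 = 5$)
$S E = 5 \left(-21\right) = -105$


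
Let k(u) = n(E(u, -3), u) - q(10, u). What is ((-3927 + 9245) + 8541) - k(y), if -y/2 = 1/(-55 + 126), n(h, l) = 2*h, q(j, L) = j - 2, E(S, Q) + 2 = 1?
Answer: 13869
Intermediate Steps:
E(S, Q) = -1 (E(S, Q) = -2 + 1 = -1)
q(j, L) = -2 + j
y = -2/71 (y = -2/(-55 + 126) = -2/71 ≈ -0.028169)
k(u) = -10 (k(u) = 2*(-1) - (-2 + 10) = -2 - 1*8 = -2 - 8 = -10)
((-3927 + 9245) + 8541) - k(y) = ((-3927 + 9245) + 8541) - 1*(-10) = (5318 + 8541) + 10 = 13859 + 10 = 13869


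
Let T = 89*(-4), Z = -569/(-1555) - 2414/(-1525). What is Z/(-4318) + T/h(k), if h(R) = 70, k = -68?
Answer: -72912402513/14335436150 ≈ -5.0862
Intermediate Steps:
Z = 924299/474275 (Z = -569*(-1/1555) - 2414*(-1/1525) = 569/1555 + 2414/1525 = 924299/474275 ≈ 1.9489)
T = -356
Z/(-4318) + T/h(k) = (924299/474275)/(-4318) - 356/70 = (924299/474275)*(-1/4318) - 356*1/70 = -924299/2047919450 - 178/35 = -72912402513/14335436150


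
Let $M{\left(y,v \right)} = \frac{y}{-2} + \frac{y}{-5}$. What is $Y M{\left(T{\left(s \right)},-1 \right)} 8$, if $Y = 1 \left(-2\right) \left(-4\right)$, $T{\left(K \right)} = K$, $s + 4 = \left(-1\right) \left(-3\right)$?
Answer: $\frac{224}{5} \approx 44.8$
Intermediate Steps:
$s = -1$ ($s = -4 - -3 = -4 + 3 = -1$)
$Y = 8$ ($Y = \left(-2\right) \left(-4\right) = 8$)
$M{\left(y,v \right)} = - \frac{7 y}{10}$ ($M{\left(y,v \right)} = y \left(- \frac{1}{2}\right) + y \left(- \frac{1}{5}\right) = - \frac{y}{2} - \frac{y}{5} = - \frac{7 y}{10}$)
$Y M{\left(T{\left(s \right)},-1 \right)} 8 = 8 \left(\left(- \frac{7}{10}\right) \left(-1\right)\right) 8 = 8 \cdot \frac{7}{10} \cdot 8 = \frac{28}{5} \cdot 8 = \frac{224}{5}$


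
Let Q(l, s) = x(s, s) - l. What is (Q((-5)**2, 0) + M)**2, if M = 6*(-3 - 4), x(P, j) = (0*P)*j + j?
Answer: 4489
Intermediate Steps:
x(P, j) = j (x(P, j) = 0*j + j = 0 + j = j)
Q(l, s) = s - l
M = -42 (M = 6*(-7) = -42)
(Q((-5)**2, 0) + M)**2 = ((0 - 1*(-5)**2) - 42)**2 = ((0 - 1*25) - 42)**2 = ((0 - 25) - 42)**2 = (-25 - 42)**2 = (-67)**2 = 4489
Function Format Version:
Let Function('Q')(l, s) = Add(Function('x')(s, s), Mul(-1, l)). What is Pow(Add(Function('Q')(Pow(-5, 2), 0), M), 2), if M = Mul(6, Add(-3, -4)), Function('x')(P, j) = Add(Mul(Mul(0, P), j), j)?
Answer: 4489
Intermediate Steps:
Function('x')(P, j) = j (Function('x')(P, j) = Add(Mul(0, j), j) = Add(0, j) = j)
Function('Q')(l, s) = Add(s, Mul(-1, l))
M = -42 (M = Mul(6, -7) = -42)
Pow(Add(Function('Q')(Pow(-5, 2), 0), M), 2) = Pow(Add(Add(0, Mul(-1, Pow(-5, 2))), -42), 2) = Pow(Add(Add(0, Mul(-1, 25)), -42), 2) = Pow(Add(Add(0, -25), -42), 2) = Pow(Add(-25, -42), 2) = Pow(-67, 2) = 4489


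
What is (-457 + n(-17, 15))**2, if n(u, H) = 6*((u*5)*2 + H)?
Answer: 1923769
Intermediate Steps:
n(u, H) = 6*H + 60*u (n(u, H) = 6*((5*u)*2 + H) = 6*(10*u + H) = 6*(H + 10*u) = 6*H + 60*u)
(-457 + n(-17, 15))**2 = (-457 + (6*15 + 60*(-17)))**2 = (-457 + (90 - 1020))**2 = (-457 - 930)**2 = (-1387)**2 = 1923769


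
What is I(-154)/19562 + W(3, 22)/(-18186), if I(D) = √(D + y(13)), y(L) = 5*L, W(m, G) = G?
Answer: -11/9093 + I*√89/19562 ≈ -0.0012097 + 0.00048226*I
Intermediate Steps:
I(D) = √(65 + D) (I(D) = √(D + 5*13) = √(D + 65) = √(65 + D))
I(-154)/19562 + W(3, 22)/(-18186) = √(65 - 154)/19562 + 22/(-18186) = √(-89)*(1/19562) + 22*(-1/18186) = (I*√89)*(1/19562) - 11/9093 = I*√89/19562 - 11/9093 = -11/9093 + I*√89/19562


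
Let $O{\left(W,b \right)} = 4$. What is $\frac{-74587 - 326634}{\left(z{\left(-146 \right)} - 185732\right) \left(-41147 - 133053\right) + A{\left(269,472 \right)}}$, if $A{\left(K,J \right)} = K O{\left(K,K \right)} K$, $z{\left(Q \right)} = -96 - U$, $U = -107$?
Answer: $- \frac{401221}{32352887644} \approx -1.2401 \cdot 10^{-5}$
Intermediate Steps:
$z{\left(Q \right)} = 11$ ($z{\left(Q \right)} = -96 - -107 = -96 + 107 = 11$)
$A{\left(K,J \right)} = 4 K^{2}$ ($A{\left(K,J \right)} = K 4 K = 4 K K = 4 K^{2}$)
$\frac{-74587 - 326634}{\left(z{\left(-146 \right)} - 185732\right) \left(-41147 - 133053\right) + A{\left(269,472 \right)}} = \frac{-74587 - 326634}{\left(11 - 185732\right) \left(-41147 - 133053\right) + 4 \cdot 269^{2}} = - \frac{401221}{\left(-185721\right) \left(-174200\right) + 4 \cdot 72361} = - \frac{401221}{32352598200 + 289444} = - \frac{401221}{32352887644}$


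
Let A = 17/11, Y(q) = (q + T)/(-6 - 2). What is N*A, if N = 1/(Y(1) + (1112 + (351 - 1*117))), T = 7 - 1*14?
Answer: 68/59257 ≈ 0.0011475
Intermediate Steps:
T = -7 (T = 7 - 14 = -7)
Y(q) = 7/8 - q/8 (Y(q) = (q - 7)/(-6 - 2) = (-7 + q)/(-8) = (-7 + q)*(-1/8) = 7/8 - q/8)
A = 17/11 (A = 17*(1/11) = 17/11 ≈ 1.5455)
N = 4/5387 (N = 1/((7/8 - 1/8*1) + (1112 + (351 - 1*117))) = 1/((7/8 - 1/8) + (1112 + (351 - 117))) = 1/(3/4 + (1112 + 234)) = 1/(3/4 + 1346) = 1/(5387/4) = 4/5387 ≈ 0.00074253)
N*A = (4/5387)*(17/11) = 68/59257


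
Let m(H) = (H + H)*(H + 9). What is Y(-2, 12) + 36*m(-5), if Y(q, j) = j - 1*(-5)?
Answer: -1423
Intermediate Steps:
Y(q, j) = 5 + j (Y(q, j) = j + 5 = 5 + j)
m(H) = 2*H*(9 + H) (m(H) = (2*H)*(9 + H) = 2*H*(9 + H))
Y(-2, 12) + 36*m(-5) = (5 + 12) + 36*(2*(-5)*(9 - 5)) = 17 + 36*(2*(-5)*4) = 17 + 36*(-40) = 17 - 1440 = -1423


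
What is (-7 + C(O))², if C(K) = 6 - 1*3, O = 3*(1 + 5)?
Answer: 16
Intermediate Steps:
O = 18 (O = 3*6 = 18)
C(K) = 3 (C(K) = 6 - 3 = 3)
(-7 + C(O))² = (-7 + 3)² = (-4)² = 16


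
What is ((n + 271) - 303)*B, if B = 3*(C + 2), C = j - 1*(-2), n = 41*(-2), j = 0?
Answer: -1368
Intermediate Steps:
n = -82
C = 2 (C = 0 - 1*(-2) = 0 + 2 = 2)
B = 12 (B = 3*(2 + 2) = 3*4 = 12)
((n + 271) - 303)*B = ((-82 + 271) - 303)*12 = (189 - 303)*12 = -114*12 = -1368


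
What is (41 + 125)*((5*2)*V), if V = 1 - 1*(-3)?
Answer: 6640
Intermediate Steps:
V = 4 (V = 1 + 3 = 4)
(41 + 125)*((5*2)*V) = (41 + 125)*((5*2)*4) = 166*(10*4) = 166*40 = 6640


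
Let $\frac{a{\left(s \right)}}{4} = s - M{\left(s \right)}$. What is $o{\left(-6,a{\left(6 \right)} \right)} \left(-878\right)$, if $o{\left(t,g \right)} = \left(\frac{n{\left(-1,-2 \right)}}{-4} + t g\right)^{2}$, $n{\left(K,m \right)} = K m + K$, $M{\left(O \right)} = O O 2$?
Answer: $- \frac{17618046775}{8} \approx -2.2023 \cdot 10^{9}$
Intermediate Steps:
$M{\left(O \right)} = 2 O^{2}$ ($M{\left(O \right)} = O^{2} \cdot 2 = 2 O^{2}$)
$a{\left(s \right)} = - 8 s^{2} + 4 s$ ($a{\left(s \right)} = 4 \left(s - 2 s^{2}\right) = - 8 s^{2} + 4 s$)
$n{\left(K,m \right)} = K + K m$
$o{\left(t,g \right)} = \left(- \frac{1}{4} + g t\right)^{2}$ ($o{\left(t,g \right)} = \left(\frac{\left(-1\right) \left(1 - 2\right)}{-4} + t g\right)^{2} = \left(\left(-1\right) \left(-1\right) \left(- \frac{1}{4}\right) + g t\right)^{2} = \left(1 \left(- \frac{1}{4}\right) + g t\right)^{2} = \left(- \frac{1}{4} + g t\right)^{2}$)
$o{\left(-6,a{\left(6 \right)} \right)} \left(-878\right) = \frac{\left(-1 + 4 \cdot 4 \cdot 6 \left(1 - 12\right) \left(-6\right)\right)^{2}}{16} \left(-878\right) = \frac{\left(-1 + 4 \cdot 4 \cdot 6 \left(-11\right) \left(-6\right)\right)^{2}}{16} \left(-878\right) = \frac{\left(-1 + 4 \left(-264\right) \left(-6\right)\right)^{2}}{16} \left(-878\right) = \frac{\left(-1 + 6336\right)^{2}}{16} \left(-878\right) = \frac{6335^{2}}{16} \left(-878\right) = \frac{1}{16} \cdot 40132225 \left(-878\right) = \frac{40132225}{16} \left(-878\right) = - \frac{17618046775}{8}$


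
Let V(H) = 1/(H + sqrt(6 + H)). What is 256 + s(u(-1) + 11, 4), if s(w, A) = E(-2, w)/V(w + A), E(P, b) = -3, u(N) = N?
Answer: 214 - 6*sqrt(5) ≈ 200.58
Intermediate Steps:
s(w, A) = -3*A - 3*w - 3*sqrt(6 + A + w) (s(w, A) = -(3*A + 3*w + 3*sqrt(6 + (w + A))) = -(3*A + 3*w + 3*sqrt(6 + (A + w))) = -(3*A + 3*w + 3*sqrt(6 + A + w)) = -3*(A + w + sqrt(6 + A + w)) = -3*A - 3*w - 3*sqrt(6 + A + w))
256 + s(u(-1) + 11, 4) = 256 + (-3*4 - 3*(-1 + 11) - 3*sqrt(6 + 4 + (-1 + 11))) = 256 + (-12 - 3*10 - 3*sqrt(6 + 4 + 10)) = 256 + (-12 - 30 - 6*sqrt(5)) = 256 + (-42 - 6*sqrt(5)) = 214 - 6*sqrt(5)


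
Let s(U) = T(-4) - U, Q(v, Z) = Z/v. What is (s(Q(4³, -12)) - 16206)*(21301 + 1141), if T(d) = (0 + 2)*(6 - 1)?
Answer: -2907731393/8 ≈ -3.6347e+8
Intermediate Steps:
T(d) = 10 (T(d) = 2*5 = 10)
s(U) = 10 - U
(s(Q(4³, -12)) - 16206)*(21301 + 1141) = ((10 - (-12)/(4³)) - 16206)*(21301 + 1141) = ((10 - (-12)/64) - 16206)*22442 = ((10 - 1*(-3/16)) - 16206)*22442 = ((10 + 3/16) - 16206)*22442 = (163/16 - 16206)*22442 = -259133/16*22442 = -2907731393/8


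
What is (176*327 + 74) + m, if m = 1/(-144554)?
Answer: 8330068803/144554 ≈ 57626.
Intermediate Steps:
m = -1/144554 ≈ -6.9178e-6
(176*327 + 74) + m = (176*327 + 74) - 1/144554 = (57552 + 74) - 1/144554 = 57626 - 1/144554 = 8330068803/144554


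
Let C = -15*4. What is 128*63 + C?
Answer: 8004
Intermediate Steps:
C = -60
128*63 + C = 128*63 - 60 = 8064 - 60 = 8004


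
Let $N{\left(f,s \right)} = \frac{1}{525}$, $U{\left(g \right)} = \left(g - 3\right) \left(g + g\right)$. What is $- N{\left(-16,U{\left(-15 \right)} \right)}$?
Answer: $- \frac{1}{525} \approx -0.0019048$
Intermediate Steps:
$U{\left(g \right)} = 2 g \left(-3 + g\right)$ ($U{\left(g \right)} = \left(-3 + g\right) 2 g = 2 g \left(-3 + g\right)$)
$N{\left(f,s \right)} = \frac{1}{525}$
$- N{\left(-16,U{\left(-15 \right)} \right)} = \left(-1\right) \frac{1}{525} = - \frac{1}{525}$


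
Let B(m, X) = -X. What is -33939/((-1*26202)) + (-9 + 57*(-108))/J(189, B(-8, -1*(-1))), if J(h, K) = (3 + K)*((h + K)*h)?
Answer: 41672329/34481832 ≈ 1.2085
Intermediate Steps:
J(h, K) = h*(3 + K)*(K + h) (J(h, K) = (3 + K)*((K + h)*h) = (3 + K)*(h*(K + h)) = h*(3 + K)*(K + h))
-33939/((-1*26202)) + (-9 + 57*(-108))/J(189, B(-8, -1*(-1))) = -33939/((-1*26202)) + (-9 + 57*(-108))/((189*((-(-1)*(-1))² + 3*(-(-1)*(-1)) + 3*189 - (-1)*(-1)*189))) = -33939/(-26202) + (-9 - 6156)/((189*((-1*1)² + 3*(-1*1) + 567 - 1*1*189))) = -33939*(-1/26202) - 6165*1/(189*((-1)² + 3*(-1) + 567 - 1*189)) = 11313/8734 - 6165*1/(189*(1 - 3 + 567 - 189)) = 11313/8734 - 6165/(189*376) = 11313/8734 - 6165/71064 = 11313/8734 - 6165*1/71064 = 11313/8734 - 685/7896 = 41672329/34481832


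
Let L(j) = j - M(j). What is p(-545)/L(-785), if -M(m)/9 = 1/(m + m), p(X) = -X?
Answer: -855650/1232459 ≈ -0.69426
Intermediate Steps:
M(m) = -9/(2*m) (M(m) = -9/(m + m) = -9*1/(2*m) = -9/(2*m))
L(j) = j + 9/(2*j) (L(j) = j - (-9)/(2*j) = j + 9/(2*j))
p(-545)/L(-785) = (-1*(-545))/(-785 + (9/2)/(-785)) = 545/(-785 + (9/2)*(-1/785)) = 545/(-785 - 9/1570) = 545/(-1232459/1570) = 545*(-1570/1232459) = -855650/1232459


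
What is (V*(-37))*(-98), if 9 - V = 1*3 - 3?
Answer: 32634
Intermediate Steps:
V = 9 (V = 9 - (1*3 - 3) = 9 - (3 - 3) = 9 - 1*0 = 9 + 0 = 9)
(V*(-37))*(-98) = (9*(-37))*(-98) = -333*(-98) = 32634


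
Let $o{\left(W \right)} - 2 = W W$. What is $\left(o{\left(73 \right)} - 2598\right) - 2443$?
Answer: $290$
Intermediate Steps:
$o{\left(W \right)} = 2 + W^{2}$ ($o{\left(W \right)} = 2 + W W = 2 + W^{2}$)
$\left(o{\left(73 \right)} - 2598\right) - 2443 = \left(\left(2 + 73^{2}\right) - 2598\right) - 2443 = \left(\left(2 + 5329\right) - 2598\right) - 2443 = \left(5331 - 2598\right) - 2443 = 2733 - 2443 = 290$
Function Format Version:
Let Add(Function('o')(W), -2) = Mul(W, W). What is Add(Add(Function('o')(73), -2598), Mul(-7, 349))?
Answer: 290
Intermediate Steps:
Function('o')(W) = Add(2, Pow(W, 2)) (Function('o')(W) = Add(2, Mul(W, W)) = Add(2, Pow(W, 2)))
Add(Add(Function('o')(73), -2598), Mul(-7, 349)) = Add(Add(Add(2, Pow(73, 2)), -2598), Mul(-7, 349)) = Add(Add(Add(2, 5329), -2598), -2443) = Add(Add(5331, -2598), -2443) = Add(2733, -2443) = 290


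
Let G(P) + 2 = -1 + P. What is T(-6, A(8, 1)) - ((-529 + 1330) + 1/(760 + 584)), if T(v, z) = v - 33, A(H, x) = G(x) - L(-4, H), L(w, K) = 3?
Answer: -1128961/1344 ≈ -840.00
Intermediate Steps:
G(P) = -3 + P (G(P) = -2 + (-1 + P) = -3 + P)
A(H, x) = -6 + x (A(H, x) = (-3 + x) - 1*3 = (-3 + x) - 3 = -6 + x)
T(v, z) = -33 + v
T(-6, A(8, 1)) - ((-529 + 1330) + 1/(760 + 584)) = (-33 - 6) - ((-529 + 1330) + 1/(760 + 584)) = -39 - (801 + 1/1344) = -39 - 1*1076545/1344 = -39 - 1076545/1344 = -1128961/1344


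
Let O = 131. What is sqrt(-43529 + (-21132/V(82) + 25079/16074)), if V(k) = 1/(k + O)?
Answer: I*sqrt(130468369190686)/5358 ≈ 2131.8*I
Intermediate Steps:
V(k) = 1/(131 + k) (V(k) = 1/(k + 131) = 1/(131 + k))
sqrt(-43529 + (-21132/V(82) + 25079/16074)) = sqrt(-43529 + (-21132/(1/(131 + 82)) + 25079/16074)) = sqrt(-43529 + (-21132/(1/213) + 25079*(1/16074))) = sqrt(-43529 + (-21132/1/213 + 25079/16074)) = sqrt(-43529 + (-21132*213 + 25079/16074)) = sqrt(-43529 + (-4501116 + 25079/16074)) = sqrt(-43529 - 72350913505/16074) = sqrt(-73050598651/16074) = I*sqrt(130468369190686)/5358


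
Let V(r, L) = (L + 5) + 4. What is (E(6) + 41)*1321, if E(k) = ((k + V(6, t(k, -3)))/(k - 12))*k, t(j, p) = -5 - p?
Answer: 36988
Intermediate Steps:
V(r, L) = 9 + L (V(r, L) = (5 + L) + 4 = 9 + L)
E(k) = k*(7 + k)/(-12 + k) (E(k) = ((k + (9 + (-5 - 1*(-3))))/(k - 12))*k = ((k + (9 + (-5 + 3)))/(-12 + k))*k = ((k + (9 - 2))/(-12 + k))*k = ((k + 7)/(-12 + k))*k = ((7 + k)/(-12 + k))*k = k*(7 + k)/(-12 + k))
(E(6) + 41)*1321 = (6*(7 + 6)/(-12 + 6) + 41)*1321 = (6*13/(-6) + 41)*1321 = (6*(-1/6)*13 + 41)*1321 = (-13 + 41)*1321 = 28*1321 = 36988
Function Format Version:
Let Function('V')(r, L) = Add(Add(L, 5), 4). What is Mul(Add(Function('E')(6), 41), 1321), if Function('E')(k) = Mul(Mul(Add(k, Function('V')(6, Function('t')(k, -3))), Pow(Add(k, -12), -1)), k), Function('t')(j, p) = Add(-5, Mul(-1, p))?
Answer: 36988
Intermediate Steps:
Function('V')(r, L) = Add(9, L) (Function('V')(r, L) = Add(Add(5, L), 4) = Add(9, L))
Function('E')(k) = Mul(k, Pow(Add(-12, k), -1), Add(7, k)) (Function('E')(k) = Mul(Mul(Add(k, Add(9, Add(-5, Mul(-1, -3)))), Pow(Add(k, -12), -1)), k) = Mul(Mul(Add(k, Add(9, Add(-5, 3))), Pow(Add(-12, k), -1)), k) = Mul(Mul(Add(k, Add(9, -2)), Pow(Add(-12, k), -1)), k) = Mul(Mul(Add(k, 7), Pow(Add(-12, k), -1)), k) = Mul(Mul(Add(7, k), Pow(Add(-12, k), -1)), k) = Mul(Mul(Pow(Add(-12, k), -1), Add(7, k)), k) = Mul(k, Pow(Add(-12, k), -1), Add(7, k)))
Mul(Add(Function('E')(6), 41), 1321) = Mul(Add(Mul(6, Pow(Add(-12, 6), -1), Add(7, 6)), 41), 1321) = Mul(Add(Mul(6, Pow(-6, -1), 13), 41), 1321) = Mul(Add(Mul(6, Rational(-1, 6), 13), 41), 1321) = Mul(Add(-13, 41), 1321) = Mul(28, 1321) = 36988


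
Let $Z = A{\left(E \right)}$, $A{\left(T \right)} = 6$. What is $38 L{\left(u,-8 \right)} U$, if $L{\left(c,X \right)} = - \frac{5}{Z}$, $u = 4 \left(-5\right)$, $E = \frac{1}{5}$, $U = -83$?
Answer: $\frac{7885}{3} \approx 2628.3$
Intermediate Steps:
$E = \frac{1}{5} \approx 0.2$
$u = -20$
$Z = 6$
$L{\left(c,X \right)} = - \frac{5}{6}$
$38 L{\left(u,-8 \right)} U = 38 \left(- \frac{5}{6}\right) \left(-83\right) = \left(- \frac{95}{3}\right) \left(-83\right) = \frac{7885}{3}$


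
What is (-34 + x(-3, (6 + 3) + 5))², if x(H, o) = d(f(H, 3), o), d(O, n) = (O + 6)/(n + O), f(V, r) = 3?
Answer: 323761/289 ≈ 1120.3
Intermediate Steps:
d(O, n) = (6 + O)/(O + n)
x(H, o) = 9/(3 + o) (x(H, o) = (6 + 3)/(3 + o) = 9/(3 + o))
(-34 + x(-3, (6 + 3) + 5))² = (-34 + 9/(3 + ((6 + 3) + 5)))² = (-34 + 9/(3 + (9 + 5)))² = (-34 + 9/(3 + 14))² = (-34 + 9/17)² = (-569/17)² = 323761/289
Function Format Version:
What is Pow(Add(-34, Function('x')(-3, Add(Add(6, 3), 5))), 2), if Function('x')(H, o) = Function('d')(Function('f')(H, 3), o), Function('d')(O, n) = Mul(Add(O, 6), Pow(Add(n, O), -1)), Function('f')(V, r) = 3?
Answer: Rational(323761, 289) ≈ 1120.3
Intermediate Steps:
Function('d')(O, n) = Mul(Pow(Add(O, n), -1), Add(6, O)) (Function('d')(O, n) = Mul(Add(6, O), Pow(Add(O, n), -1)) = Mul(Pow(Add(O, n), -1), Add(6, O)))
Function('x')(H, o) = Mul(9, Pow(Add(3, o), -1)) (Function('x')(H, o) = Mul(Pow(Add(3, o), -1), Add(6, 3)) = Mul(Pow(Add(3, o), -1), 9) = Mul(9, Pow(Add(3, o), -1)))
Pow(Add(-34, Function('x')(-3, Add(Add(6, 3), 5))), 2) = Pow(Add(-34, Mul(9, Pow(Add(3, Add(Add(6, 3), 5)), -1))), 2) = Pow(Add(-34, Mul(9, Pow(Add(3, Add(9, 5)), -1))), 2) = Pow(Add(-34, Mul(9, Pow(Add(3, 14), -1))), 2) = Pow(Add(-34, Mul(9, Pow(17, -1))), 2) = Pow(Add(-34, Mul(9, Rational(1, 17))), 2) = Pow(Add(-34, Rational(9, 17)), 2) = Pow(Rational(-569, 17), 2) = Rational(323761, 289)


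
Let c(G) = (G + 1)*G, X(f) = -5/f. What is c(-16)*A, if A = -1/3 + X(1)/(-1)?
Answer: 1120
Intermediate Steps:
A = 14/3 (A = -1/3 - 5/1/(-1) = -1*⅓ - 5*1*(-1) = -⅓ - 5*(-1) = -⅓ + 5 = 14/3 ≈ 4.6667)
c(G) = G*(1 + G) (c(G) = (1 + G)*G = G*(1 + G))
c(-16)*A = -16*(1 - 16)*(14/3) = -16*(-15)*(14/3) = 240*(14/3) = 1120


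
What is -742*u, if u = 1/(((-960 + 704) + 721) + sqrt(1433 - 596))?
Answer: -1855/1158 + 371*sqrt(93)/35898 ≈ -1.5022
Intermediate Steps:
u = 1/(465 + 3*sqrt(93)) (u = 1/((-256 + 721) + sqrt(837)) = 1/(465 + 3*sqrt(93)) ≈ 0.0020246)
-742*u = -742*(5/2316 - sqrt(93)/71796) = -1855/1158 + 371*sqrt(93)/35898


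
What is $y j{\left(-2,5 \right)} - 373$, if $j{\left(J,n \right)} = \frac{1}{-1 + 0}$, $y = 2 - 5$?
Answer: $-370$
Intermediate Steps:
$y = -3$
$j{\left(J,n \right)} = -1$ ($j{\left(J,n \right)} = \frac{1}{-1} = -1$)
$y j{\left(-2,5 \right)} - 373 = \left(-3\right) \left(-1\right) - 373 = 3 - 373 = -370$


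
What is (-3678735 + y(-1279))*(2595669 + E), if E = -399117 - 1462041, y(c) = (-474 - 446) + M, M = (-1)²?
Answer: -2702746339194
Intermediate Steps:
M = 1
y(c) = -919 (y(c) = (-474 - 446) + 1 = -920 + 1 = -919)
E = -1861158
(-3678735 + y(-1279))*(2595669 + E) = (-3678735 - 919)*(2595669 - 1861158) = -3679654*734511 = -2702746339194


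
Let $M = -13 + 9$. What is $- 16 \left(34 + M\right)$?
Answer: $-480$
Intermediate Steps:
$M = -4$
$- 16 \left(34 + M\right) = - 16 \left(34 - 4\right) = \left(-16\right) 30 = -480$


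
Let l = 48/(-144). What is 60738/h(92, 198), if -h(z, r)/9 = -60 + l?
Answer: 20246/181 ≈ 111.86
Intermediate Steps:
l = -⅓ (l = 48*(-1/144) = -⅓ ≈ -0.33333)
h(z, r) = 543 (h(z, r) = -9*(-60 - ⅓) = -9*(-181/3) = 543)
60738/h(92, 198) = 60738/543 = 60738*(1/543) = 20246/181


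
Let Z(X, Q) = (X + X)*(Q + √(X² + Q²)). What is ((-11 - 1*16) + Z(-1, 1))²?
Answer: 849 + 116*√2 ≈ 1013.0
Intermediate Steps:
Z(X, Q) = 2*X*(Q + √(Q² + X²)) (Z(X, Q) = (2*X)*(Q + √(Q² + X²)) = 2*X*(Q + √(Q² + X²)))
((-11 - 1*16) + Z(-1, 1))² = ((-11 - 1*16) + 2*(-1)*(1 + √(1² + (-1)²)))² = ((-11 - 16) + 2*(-1)*(1 + √(1 + 1)))² = (-27 + 2*(-1)*(1 + √2))² = (-27 + (-2 - 2*√2))² = (-29 - 2*√2)²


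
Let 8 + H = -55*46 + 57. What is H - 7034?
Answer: -9515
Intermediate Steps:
H = -2481 (H = -8 + (-55*46 + 57) = -8 + (-2530 + 57) = -8 - 2473 = -2481)
H - 7034 = -2481 - 7034 = -9515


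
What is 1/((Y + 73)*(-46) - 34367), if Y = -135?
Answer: -1/31515 ≈ -3.1731e-5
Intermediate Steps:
1/((Y + 73)*(-46) - 34367) = 1/((-135 + 73)*(-46) - 34367) = 1/(-62*(-46) - 34367) = 1/(2852 - 34367) = 1/(-31515) = -1/31515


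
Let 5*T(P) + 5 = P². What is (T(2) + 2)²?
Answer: 81/25 ≈ 3.2400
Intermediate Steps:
T(P) = -1 + P²/5
(T(2) + 2)² = ((-1 + (⅕)*2²) + 2)² = ((-1 + (⅕)*4) + 2)² = ((-1 + ⅘) + 2)² = (-⅕ + 2)² = (9/5)² = 81/25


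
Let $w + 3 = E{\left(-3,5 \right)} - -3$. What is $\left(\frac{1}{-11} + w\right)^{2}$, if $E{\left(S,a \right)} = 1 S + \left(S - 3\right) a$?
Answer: $\frac{132496}{121} \approx 1095.0$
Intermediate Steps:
$E{\left(S,a \right)} = S + a \left(-3 + S\right)$ ($E{\left(S,a \right)} = S + \left(S - 3\right) a = S + \left(-3 + S\right) a = S + a \left(-3 + S\right)$)
$w = -33$ ($w = -3 - 30 = -33$)
$\left(\frac{1}{-11} + w\right)^{2} = \left(\frac{1}{-11} - 33\right)^{2} = \left(- \frac{1}{11} - 33\right)^{2} = \left(- \frac{364}{11}\right)^{2} = \frac{132496}{121}$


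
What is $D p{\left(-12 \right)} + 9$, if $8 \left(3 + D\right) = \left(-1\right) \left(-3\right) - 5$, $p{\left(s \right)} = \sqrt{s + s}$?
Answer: $9 - \frac{13 i \sqrt{6}}{2} \approx 9.0 - 15.922 i$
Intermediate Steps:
$p{\left(s \right)} = \sqrt{2} \sqrt{s}$ ($p{\left(s \right)} = \sqrt{2 s} = \sqrt{2} \sqrt{s}$)
$D = - \frac{13}{4}$ ($D = -3 + \frac{\left(-1\right) \left(-3\right) - 5}{8} = -3 + \frac{3 - 5}{8} = -3 + \frac{1}{8} \left(-2\right) = -3 - \frac{1}{4} = - \frac{13}{4} \approx -3.25$)
$D p{\left(-12 \right)} + 9 = - \frac{13 \sqrt{2} \sqrt{-12}}{4} + 9 = - \frac{13 \sqrt{2} \cdot 2 i \sqrt{3}}{4} + 9 = - \frac{13 \cdot 2 i \sqrt{6}}{4} + 9 = - \frac{13 i \sqrt{6}}{2} + 9 = 9 - \frac{13 i \sqrt{6}}{2}$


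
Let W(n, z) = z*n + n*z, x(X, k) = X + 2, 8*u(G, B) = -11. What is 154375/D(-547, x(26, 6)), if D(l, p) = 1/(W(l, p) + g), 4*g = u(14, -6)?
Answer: -151323778125/32 ≈ -4.7289e+9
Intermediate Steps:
u(G, B) = -11/8 (u(G, B) = (1/8)*(-11) = -11/8)
g = -11/32 (g = (1/4)*(-11/8) = -11/32 ≈ -0.34375)
x(X, k) = 2 + X
W(n, z) = 2*n*z (W(n, z) = n*z + n*z = 2*n*z)
D(l, p) = 1/(-11/32 + 2*l*p) (D(l, p) = 1/(2*l*p - 11/32) = 1/(-11/32 + 2*l*p))
154375/D(-547, x(26, 6)) = 154375/((32/(-11 + 64*(-547)*(2 + 26)))) = 154375/((32/(-11 + 64*(-547)*28))) = 154375/((32/(-11 - 980224))) = 154375/((32/(-980235))) = 154375/((32*(-1/980235))) = 154375/(-32/980235) = 154375*(-980235/32) = -151323778125/32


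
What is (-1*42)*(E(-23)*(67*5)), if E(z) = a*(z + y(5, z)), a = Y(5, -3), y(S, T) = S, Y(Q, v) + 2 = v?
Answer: -1266300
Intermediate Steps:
Y(Q, v) = -2 + v
a = -5 (a = -2 - 3 = -5)
E(z) = -25 - 5*z (E(z) = -5*(z + 5) = -5*(5 + z) = -25 - 5*z)
(-1*42)*(E(-23)*(67*5)) = (-1*42)*((-25 - 5*(-23))*(67*5)) = -42*(-25 + 115)*335 = -3780*335 = -42*30150 = -1266300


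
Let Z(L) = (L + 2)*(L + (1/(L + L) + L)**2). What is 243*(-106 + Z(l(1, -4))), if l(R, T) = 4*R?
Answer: 156249/32 ≈ 4882.8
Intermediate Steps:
Z(L) = (2 + L)*(L + (L + 1/(2*L))**2) (Z(L) = (2 + L)*(L + (1/(2*L) + L)**2) = (2 + L)*(L + (L + 1/(2*L))**2))
243*(-106 + Z(l(1, -4))) = 243*(-106 + (2 + (4*1)**3 + 1/(2*(4*1)**2) + 3*(4*1) + 3*(4*1)**2 + 1/(4*((4*1))))) = 243*(-106 + (2 + 4**3 + (1/2)/4**2 + 3*4 + 3*4**2 + (1/4)/4)) = 243*(-106 + (2 + 64 + (1/2)*(1/16) + 12 + 3*16 + (1/4)*(1/4))) = 243*(-106 + (2 + 64 + 1/32 + 12 + 48 + 1/16)) = 243*(-106 + 4035/32) = 243*(643/32) = 156249/32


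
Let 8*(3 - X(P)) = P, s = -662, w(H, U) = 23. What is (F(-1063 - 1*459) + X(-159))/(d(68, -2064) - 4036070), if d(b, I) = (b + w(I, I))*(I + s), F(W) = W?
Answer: 11993/34273088 ≈ 0.00034992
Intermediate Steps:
X(P) = 3 - P/8
d(b, I) = (-662 + I)*(23 + b) (d(b, I) = (b + 23)*(I - 662) = (23 + b)*(-662 + I) = (-662 + I)*(23 + b))
(F(-1063 - 1*459) + X(-159))/(d(68, -2064) - 4036070) = ((-1063 - 1*459) + (3 - ⅛*(-159)))/((-15226 - 662*68 + 23*(-2064) - 2064*68) - 4036070) = ((-1063 - 459) + (3 + 159/8))/((-15226 - 45016 - 47472 - 140352) - 4036070) = (-1522 + 183/8)/(-248066 - 4036070) = -11993/8/(-4284136) = -11993/8*(-1/4284136) = 11993/34273088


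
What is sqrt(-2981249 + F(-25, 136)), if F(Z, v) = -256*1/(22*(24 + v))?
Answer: I*sqrt(9018278445)/55 ≈ 1726.6*I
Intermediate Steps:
F(Z, v) = -256/(528 + 22*v)
sqrt(-2981249 + F(-25, 136)) = sqrt(-2981249 - 128/(264 + 11*136)) = sqrt(-2981249 - 128/(264 + 1496)) = sqrt(-2981249 - 128/1760) = sqrt(-2981249 - 128*1/1760) = sqrt(-2981249 - 4/55) = sqrt(-163968699/55) = I*sqrt(9018278445)/55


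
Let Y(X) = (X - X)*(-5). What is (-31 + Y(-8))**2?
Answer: 961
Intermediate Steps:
Y(X) = 0 (Y(X) = 0*(-5) = 0)
(-31 + Y(-8))**2 = (-31 + 0)**2 = (-31)**2 = 961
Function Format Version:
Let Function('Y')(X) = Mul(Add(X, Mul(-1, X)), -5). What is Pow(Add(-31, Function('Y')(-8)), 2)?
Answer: 961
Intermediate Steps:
Function('Y')(X) = 0 (Function('Y')(X) = Mul(0, -5) = 0)
Pow(Add(-31, Function('Y')(-8)), 2) = Pow(Add(-31, 0), 2) = Pow(-31, 2) = 961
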